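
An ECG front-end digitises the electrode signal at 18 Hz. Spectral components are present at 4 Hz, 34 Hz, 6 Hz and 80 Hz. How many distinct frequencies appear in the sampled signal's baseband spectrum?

fs/2 = 9 Hz.
4 Hz ≤ fs/2 = 9 Hz, passes unchanged.
34 Hz mod fs = 16 Hz.
16 Hz > fs/2 = 9 Hz, folds to fs − 16 Hz = 2 Hz.
6 Hz ≤ fs/2 = 9 Hz, passes unchanged.
80 Hz mod fs = 8 Hz.
8 Hz ≤ fs/2 = 9 Hz, appears at 8 Hz.
Distinct values: {2 Hz, 4 Hz, 6 Hz, 8 Hz} → 4.

4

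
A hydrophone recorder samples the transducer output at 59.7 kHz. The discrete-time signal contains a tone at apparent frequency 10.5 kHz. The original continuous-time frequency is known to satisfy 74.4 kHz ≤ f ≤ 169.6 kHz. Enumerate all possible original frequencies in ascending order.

Frequencies that alias to 10.5 kHz are k·fs ± 10.5 kHz for integer k ≥ 0.
k=0: 10.5 kHz.
k=1: 49.2 kHz, 70.2 kHz.
k=2: 108.9 kHz, 129.9 kHz.
k=3: 168.6 kHz, 189.6 kHz.
k=4: 228.3 kHz, 249.3 kHz.
Within [74.4 kHz, 169.6 kHz]: 108.9 kHz, 129.9 kHz, 168.6 kHz.

108.9 kHz, 129.9 kHz, 168.6 kHz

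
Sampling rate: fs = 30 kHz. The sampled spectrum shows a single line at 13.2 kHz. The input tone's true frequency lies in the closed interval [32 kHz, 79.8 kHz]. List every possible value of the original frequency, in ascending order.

Frequencies that alias to 13.2 kHz are k·fs ± 13.2 kHz for integer k ≥ 0.
k=0: 13.2 kHz.
k=1: 16.8 kHz, 43.2 kHz.
k=2: 46.8 kHz, 73.2 kHz.
k=3: 76.8 kHz, 103.2 kHz.
k=4: 106.8 kHz, 133.2 kHz.
Within [32 kHz, 79.8 kHz]: 43.2 kHz, 46.8 kHz, 73.2 kHz, 76.8 kHz.

43.2 kHz, 46.8 kHz, 73.2 kHz, 76.8 kHz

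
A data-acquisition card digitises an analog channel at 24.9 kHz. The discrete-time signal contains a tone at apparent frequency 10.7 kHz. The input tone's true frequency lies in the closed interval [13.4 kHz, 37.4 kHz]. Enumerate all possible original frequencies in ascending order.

14.2 kHz, 35.6 kHz

Frequencies that alias to 10.7 kHz are k·fs ± 10.7 kHz for integer k ≥ 0.
k=0: 10.7 kHz.
k=1: 14.2 kHz, 35.6 kHz.
k=2: 39.1 kHz, 60.5 kHz.
Within [13.4 kHz, 37.4 kHz]: 14.2 kHz, 35.6 kHz.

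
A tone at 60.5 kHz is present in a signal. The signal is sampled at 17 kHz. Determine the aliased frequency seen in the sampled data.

7.5 kHz

60.5 kHz mod fs = 9.5 kHz.
9.5 kHz > fs/2 = 8.5 kHz, folds to fs − 9.5 kHz = 7.5 kHz.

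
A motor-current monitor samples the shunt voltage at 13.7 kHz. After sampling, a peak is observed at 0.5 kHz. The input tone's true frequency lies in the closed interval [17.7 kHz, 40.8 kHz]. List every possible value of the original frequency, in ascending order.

26.9 kHz, 27.9 kHz, 40.6 kHz

Frequencies that alias to 0.5 kHz are k·fs ± 0.5 kHz for integer k ≥ 0.
k=0: 0.5 kHz.
k=1: 13.2 kHz, 14.2 kHz.
k=2: 26.9 kHz, 27.9 kHz.
k=3: 40.6 kHz, 41.6 kHz.
k=4: 54.3 kHz, 55.3 kHz.
Within [17.7 kHz, 40.8 kHz]: 26.9 kHz, 27.9 kHz, 40.6 kHz.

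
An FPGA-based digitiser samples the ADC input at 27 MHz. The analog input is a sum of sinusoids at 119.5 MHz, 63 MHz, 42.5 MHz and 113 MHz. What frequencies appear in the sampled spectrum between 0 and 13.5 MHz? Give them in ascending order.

fs/2 = 13.5 MHz.
119.5 MHz mod fs = 11.5 MHz.
11.5 MHz ≤ fs/2 = 13.5 MHz, appears at 11.5 MHz.
63 MHz mod fs = 9 MHz.
9 MHz ≤ fs/2 = 13.5 MHz, appears at 9 MHz.
42.5 MHz mod fs = 15.5 MHz.
15.5 MHz > fs/2 = 13.5 MHz, folds to fs − 15.5 MHz = 11.5 MHz.
113 MHz mod fs = 5 MHz.
5 MHz ≤ fs/2 = 13.5 MHz, appears at 5 MHz.
Distinct values: {5 MHz, 9 MHz, 11.5 MHz}.

5 MHz, 9 MHz, 11.5 MHz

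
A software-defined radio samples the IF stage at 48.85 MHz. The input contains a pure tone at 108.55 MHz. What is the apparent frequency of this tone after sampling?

10.85 MHz

108.55 MHz mod fs = 10.85 MHz.
10.85 MHz ≤ fs/2 = 24.425 MHz, appears at 10.85 MHz.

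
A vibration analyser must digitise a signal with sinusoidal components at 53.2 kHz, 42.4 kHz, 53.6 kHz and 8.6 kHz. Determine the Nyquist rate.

107.2 kHz

Highest-frequency component: 53.6 kHz.
Nyquist rate = 2 × 53.6 kHz = 107.2 kHz.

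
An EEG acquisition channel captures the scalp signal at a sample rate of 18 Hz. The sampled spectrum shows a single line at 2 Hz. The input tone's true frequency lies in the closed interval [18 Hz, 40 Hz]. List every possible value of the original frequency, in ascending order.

20 Hz, 34 Hz, 38 Hz

Frequencies that alias to 2 Hz are k·fs ± 2 Hz for integer k ≥ 0.
k=0: 2 Hz.
k=1: 16 Hz, 20 Hz.
k=2: 34 Hz, 38 Hz.
k=3: 52 Hz, 56 Hz.
Within [18 Hz, 40 Hz]: 20 Hz, 34 Hz, 38 Hz.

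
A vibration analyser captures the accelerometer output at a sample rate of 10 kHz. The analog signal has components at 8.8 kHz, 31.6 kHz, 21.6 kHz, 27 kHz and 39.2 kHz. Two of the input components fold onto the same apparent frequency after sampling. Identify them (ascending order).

fs/2 = 5 kHz.
8.8 kHz > fs/2 = 5 kHz, folds to fs − 8.8 kHz = 1.2 kHz.
31.6 kHz mod fs = 1.6 kHz.
1.6 kHz ≤ fs/2 = 5 kHz, appears at 1.6 kHz.
21.6 kHz mod fs = 1.6 kHz.
1.6 kHz ≤ fs/2 = 5 kHz, appears at 1.6 kHz.
27 kHz mod fs = 7 kHz.
7 kHz > fs/2 = 5 kHz, folds to fs − 7 kHz = 3 kHz.
39.2 kHz mod fs = 9.2 kHz.
9.2 kHz > fs/2 = 5 kHz, folds to fs − 9.2 kHz = 0.8 kHz.
21.6 kHz and 31.6 kHz both map to 1.6 kHz.

21.6 kHz, 31.6 kHz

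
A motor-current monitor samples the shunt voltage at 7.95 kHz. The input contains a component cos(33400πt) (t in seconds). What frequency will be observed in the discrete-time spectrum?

ω = 33400π rad/s → f = ω/(2π) = 16700 Hz = 16.7 kHz.
16.7 kHz mod fs = 0.8 kHz.
0.8 kHz ≤ fs/2 = 3.975 kHz, appears at 0.8 kHz.

0.8 kHz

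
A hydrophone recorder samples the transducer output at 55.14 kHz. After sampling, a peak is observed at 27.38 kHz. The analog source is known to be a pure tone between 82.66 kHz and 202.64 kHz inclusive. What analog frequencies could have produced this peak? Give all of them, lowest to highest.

82.9 kHz, 137.66 kHz, 138.04 kHz, 192.8 kHz, 193.18 kHz

Frequencies that alias to 27.38 kHz are k·fs ± 27.38 kHz for integer k ≥ 0.
k=0: 27.38 kHz.
k=1: 27.76 kHz, 82.52 kHz.
k=2: 82.9 kHz, 137.66 kHz.
k=3: 138.04 kHz, 192.8 kHz.
k=4: 193.18 kHz, 247.94 kHz.
k=5: 248.32 kHz, 303.08 kHz.
Within [82.66 kHz, 202.64 kHz]: 82.9 kHz, 137.66 kHz, 138.04 kHz, 192.8 kHz, 193.18 kHz.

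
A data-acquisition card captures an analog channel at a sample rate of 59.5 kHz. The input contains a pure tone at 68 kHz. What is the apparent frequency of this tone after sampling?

8.5 kHz

68 kHz mod fs = 8.5 kHz.
8.5 kHz ≤ fs/2 = 29.75 kHz, appears at 8.5 kHz.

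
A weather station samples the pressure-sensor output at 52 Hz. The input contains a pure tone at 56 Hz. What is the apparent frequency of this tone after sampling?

56 Hz mod fs = 4 Hz.
4 Hz ≤ fs/2 = 26 Hz, appears at 4 Hz.

4 Hz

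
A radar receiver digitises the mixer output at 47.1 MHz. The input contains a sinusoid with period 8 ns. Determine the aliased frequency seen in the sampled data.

T = 8 ns → f = 1/T = 125 MHz.
125 MHz mod fs = 30.8 MHz.
30.8 MHz > fs/2 = 23.55 MHz, folds to fs − 30.8 MHz = 16.3 MHz.

16.3 MHz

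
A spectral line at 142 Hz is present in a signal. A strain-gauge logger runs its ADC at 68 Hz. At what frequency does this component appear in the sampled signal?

142 Hz mod fs = 6 Hz.
6 Hz ≤ fs/2 = 34 Hz, appears at 6 Hz.

6 Hz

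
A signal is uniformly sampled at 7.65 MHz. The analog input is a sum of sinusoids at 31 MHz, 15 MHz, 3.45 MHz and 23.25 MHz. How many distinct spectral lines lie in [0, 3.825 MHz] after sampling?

3

fs/2 = 3.825 MHz.
31 MHz mod fs = 0.4 MHz.
0.4 MHz ≤ fs/2 = 3.825 MHz, appears at 0.4 MHz.
15 MHz mod fs = 7.35 MHz.
7.35 MHz > fs/2 = 3.825 MHz, folds to fs − 7.35 MHz = 0.3 MHz.
3.45 MHz ≤ fs/2 = 3.825 MHz, passes unchanged.
23.25 MHz mod fs = 0.3 MHz.
0.3 MHz ≤ fs/2 = 3.825 MHz, appears at 0.3 MHz.
Distinct values: {0.3 MHz, 0.4 MHz, 3.45 MHz} → 3.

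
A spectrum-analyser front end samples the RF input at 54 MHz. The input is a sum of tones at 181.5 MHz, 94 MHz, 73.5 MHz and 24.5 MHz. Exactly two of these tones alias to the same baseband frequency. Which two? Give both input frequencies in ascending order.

fs/2 = 27 MHz.
181.5 MHz mod fs = 19.5 MHz.
19.5 MHz ≤ fs/2 = 27 MHz, appears at 19.5 MHz.
94 MHz mod fs = 40 MHz.
40 MHz > fs/2 = 27 MHz, folds to fs − 40 MHz = 14 MHz.
73.5 MHz mod fs = 19.5 MHz.
19.5 MHz ≤ fs/2 = 27 MHz, appears at 19.5 MHz.
24.5 MHz ≤ fs/2 = 27 MHz, passes unchanged.
73.5 MHz and 181.5 MHz both map to 19.5 MHz.

73.5 MHz, 181.5 MHz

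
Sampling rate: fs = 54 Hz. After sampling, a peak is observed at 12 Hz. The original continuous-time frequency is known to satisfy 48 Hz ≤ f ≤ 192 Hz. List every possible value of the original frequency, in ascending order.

Frequencies that alias to 12 Hz are k·fs ± 12 Hz for integer k ≥ 0.
k=0: 12 Hz.
k=1: 42 Hz, 66 Hz.
k=2: 96 Hz, 120 Hz.
k=3: 150 Hz, 174 Hz.
k=4: 204 Hz, 228 Hz.
Within [48 Hz, 192 Hz]: 66 Hz, 96 Hz, 120 Hz, 150 Hz, 174 Hz.

66 Hz, 96 Hz, 120 Hz, 150 Hz, 174 Hz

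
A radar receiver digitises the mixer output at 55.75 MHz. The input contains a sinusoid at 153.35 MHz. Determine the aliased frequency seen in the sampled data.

153.35 MHz mod fs = 41.85 MHz.
41.85 MHz > fs/2 = 27.875 MHz, folds to fs − 41.85 MHz = 13.9 MHz.

13.9 MHz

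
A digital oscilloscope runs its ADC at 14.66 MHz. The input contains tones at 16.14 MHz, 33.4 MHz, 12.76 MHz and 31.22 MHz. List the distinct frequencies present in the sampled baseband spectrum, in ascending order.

fs/2 = 7.33 MHz.
16.14 MHz mod fs = 1.48 MHz.
1.48 MHz ≤ fs/2 = 7.33 MHz, appears at 1.48 MHz.
33.4 MHz mod fs = 4.08 MHz.
4.08 MHz ≤ fs/2 = 7.33 MHz, appears at 4.08 MHz.
12.76 MHz > fs/2 = 7.33 MHz, folds to fs − 12.76 MHz = 1.9 MHz.
31.22 MHz mod fs = 1.9 MHz.
1.9 MHz ≤ fs/2 = 7.33 MHz, appears at 1.9 MHz.
Distinct values: {1.48 MHz, 1.9 MHz, 4.08 MHz}.

1.48 MHz, 1.9 MHz, 4.08 MHz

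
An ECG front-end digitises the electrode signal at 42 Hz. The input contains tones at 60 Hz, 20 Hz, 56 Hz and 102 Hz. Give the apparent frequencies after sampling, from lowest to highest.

fs/2 = 21 Hz.
60 Hz mod fs = 18 Hz.
18 Hz ≤ fs/2 = 21 Hz, appears at 18 Hz.
20 Hz ≤ fs/2 = 21 Hz, passes unchanged.
56 Hz mod fs = 14 Hz.
14 Hz ≤ fs/2 = 21 Hz, appears at 14 Hz.
102 Hz mod fs = 18 Hz.
18 Hz ≤ fs/2 = 21 Hz, appears at 18 Hz.
Distinct values: {14 Hz, 18 Hz, 20 Hz}.

14 Hz, 18 Hz, 20 Hz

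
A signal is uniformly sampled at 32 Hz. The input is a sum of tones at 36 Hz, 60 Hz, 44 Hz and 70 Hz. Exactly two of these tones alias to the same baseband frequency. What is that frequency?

fs/2 = 16 Hz.
36 Hz mod fs = 4 Hz.
4 Hz ≤ fs/2 = 16 Hz, appears at 4 Hz.
60 Hz mod fs = 28 Hz.
28 Hz > fs/2 = 16 Hz, folds to fs − 28 Hz = 4 Hz.
44 Hz mod fs = 12 Hz.
12 Hz ≤ fs/2 = 16 Hz, appears at 12 Hz.
70 Hz mod fs = 6 Hz.
6 Hz ≤ fs/2 = 16 Hz, appears at 6 Hz.
36 Hz and 60 Hz both map to 4 Hz.

4 Hz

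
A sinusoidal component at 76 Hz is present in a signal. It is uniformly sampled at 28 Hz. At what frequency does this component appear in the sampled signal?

76 Hz mod fs = 20 Hz.
20 Hz > fs/2 = 14 Hz, folds to fs − 20 Hz = 8 Hz.

8 Hz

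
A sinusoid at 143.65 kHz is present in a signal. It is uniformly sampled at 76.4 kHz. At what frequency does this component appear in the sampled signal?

143.65 kHz mod fs = 67.25 kHz.
67.25 kHz > fs/2 = 38.2 kHz, folds to fs − 67.25 kHz = 9.15 kHz.

9.15 kHz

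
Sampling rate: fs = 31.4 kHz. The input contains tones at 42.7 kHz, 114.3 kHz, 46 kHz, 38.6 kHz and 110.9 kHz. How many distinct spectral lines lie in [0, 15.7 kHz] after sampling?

fs/2 = 15.7 kHz.
42.7 kHz mod fs = 11.3 kHz.
11.3 kHz ≤ fs/2 = 15.7 kHz, appears at 11.3 kHz.
114.3 kHz mod fs = 20.1 kHz.
20.1 kHz > fs/2 = 15.7 kHz, folds to fs − 20.1 kHz = 11.3 kHz.
46 kHz mod fs = 14.6 kHz.
14.6 kHz ≤ fs/2 = 15.7 kHz, appears at 14.6 kHz.
38.6 kHz mod fs = 7.2 kHz.
7.2 kHz ≤ fs/2 = 15.7 kHz, appears at 7.2 kHz.
110.9 kHz mod fs = 16.7 kHz.
16.7 kHz > fs/2 = 15.7 kHz, folds to fs − 16.7 kHz = 14.7 kHz.
Distinct values: {7.2 kHz, 11.3 kHz, 14.6 kHz, 14.7 kHz} → 4.

4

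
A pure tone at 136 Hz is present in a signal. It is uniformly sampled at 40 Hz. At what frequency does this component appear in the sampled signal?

16 Hz

136 Hz mod fs = 16 Hz.
16 Hz ≤ fs/2 = 20 Hz, appears at 16 Hz.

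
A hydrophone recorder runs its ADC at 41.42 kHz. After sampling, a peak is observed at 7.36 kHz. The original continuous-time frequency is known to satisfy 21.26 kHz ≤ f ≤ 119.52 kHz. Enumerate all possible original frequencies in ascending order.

Frequencies that alias to 7.36 kHz are k·fs ± 7.36 kHz for integer k ≥ 0.
k=0: 7.36 kHz.
k=1: 34.06 kHz, 48.78 kHz.
k=2: 75.48 kHz, 90.2 kHz.
k=3: 116.9 kHz, 131.62 kHz.
k=4: 158.32 kHz, 173.04 kHz.
Within [21.26 kHz, 119.52 kHz]: 34.06 kHz, 48.78 kHz, 75.48 kHz, 90.2 kHz, 116.9 kHz.

34.06 kHz, 48.78 kHz, 75.48 kHz, 90.2 kHz, 116.9 kHz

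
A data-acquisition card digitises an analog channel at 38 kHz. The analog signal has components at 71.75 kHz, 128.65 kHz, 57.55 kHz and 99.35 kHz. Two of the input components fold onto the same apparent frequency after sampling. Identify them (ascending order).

99.35 kHz, 128.65 kHz

fs/2 = 19 kHz.
71.75 kHz mod fs = 33.75 kHz.
33.75 kHz > fs/2 = 19 kHz, folds to fs − 33.75 kHz = 4.25 kHz.
128.65 kHz mod fs = 14.65 kHz.
14.65 kHz ≤ fs/2 = 19 kHz, appears at 14.65 kHz.
57.55 kHz mod fs = 19.55 kHz.
19.55 kHz > fs/2 = 19 kHz, folds to fs − 19.55 kHz = 18.45 kHz.
99.35 kHz mod fs = 23.35 kHz.
23.35 kHz > fs/2 = 19 kHz, folds to fs − 23.35 kHz = 14.65 kHz.
99.35 kHz and 128.65 kHz both map to 14.65 kHz.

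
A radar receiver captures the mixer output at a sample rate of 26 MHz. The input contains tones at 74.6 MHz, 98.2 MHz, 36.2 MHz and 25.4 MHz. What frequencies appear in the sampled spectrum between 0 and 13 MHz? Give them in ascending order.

0.6 MHz, 3.4 MHz, 5.8 MHz, 10.2 MHz

fs/2 = 13 MHz.
74.6 MHz mod fs = 22.6 MHz.
22.6 MHz > fs/2 = 13 MHz, folds to fs − 22.6 MHz = 3.4 MHz.
98.2 MHz mod fs = 20.2 MHz.
20.2 MHz > fs/2 = 13 MHz, folds to fs − 20.2 MHz = 5.8 MHz.
36.2 MHz mod fs = 10.2 MHz.
10.2 MHz ≤ fs/2 = 13 MHz, appears at 10.2 MHz.
25.4 MHz > fs/2 = 13 MHz, folds to fs − 25.4 MHz = 0.6 MHz.
Distinct values: {0.6 MHz, 3.4 MHz, 5.8 MHz, 10.2 MHz}.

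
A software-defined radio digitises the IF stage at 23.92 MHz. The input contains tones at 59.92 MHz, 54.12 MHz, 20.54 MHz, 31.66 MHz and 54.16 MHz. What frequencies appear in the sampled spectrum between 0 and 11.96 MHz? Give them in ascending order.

3.38 MHz, 6.28 MHz, 6.32 MHz, 7.74 MHz, 11.84 MHz

fs/2 = 11.96 MHz.
59.92 MHz mod fs = 12.08 MHz.
12.08 MHz > fs/2 = 11.96 MHz, folds to fs − 12.08 MHz = 11.84 MHz.
54.12 MHz mod fs = 6.28 MHz.
6.28 MHz ≤ fs/2 = 11.96 MHz, appears at 6.28 MHz.
20.54 MHz > fs/2 = 11.96 MHz, folds to fs − 20.54 MHz = 3.38 MHz.
31.66 MHz mod fs = 7.74 MHz.
7.74 MHz ≤ fs/2 = 11.96 MHz, appears at 7.74 MHz.
54.16 MHz mod fs = 6.32 MHz.
6.32 MHz ≤ fs/2 = 11.96 MHz, appears at 6.32 MHz.
Distinct values: {3.38 MHz, 6.28 MHz, 6.32 MHz, 7.74 MHz, 11.84 MHz}.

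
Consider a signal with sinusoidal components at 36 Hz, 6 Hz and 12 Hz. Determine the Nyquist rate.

Highest-frequency component: 36 Hz.
Nyquist rate = 2 × 36 Hz = 72 Hz.

72 Hz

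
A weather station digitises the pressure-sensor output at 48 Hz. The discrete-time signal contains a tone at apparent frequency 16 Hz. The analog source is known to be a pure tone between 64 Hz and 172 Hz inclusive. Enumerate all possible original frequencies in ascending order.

64 Hz, 80 Hz, 112 Hz, 128 Hz, 160 Hz

Frequencies that alias to 16 Hz are k·fs ± 16 Hz for integer k ≥ 0.
k=0: 16 Hz.
k=1: 32 Hz, 64 Hz.
k=2: 80 Hz, 112 Hz.
k=3: 128 Hz, 160 Hz.
k=4: 176 Hz, 208 Hz.
Within [64 Hz, 172 Hz]: 64 Hz, 80 Hz, 112 Hz, 128 Hz, 160 Hz.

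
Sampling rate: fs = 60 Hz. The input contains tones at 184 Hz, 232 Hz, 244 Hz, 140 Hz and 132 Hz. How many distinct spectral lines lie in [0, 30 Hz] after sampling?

4

fs/2 = 30 Hz.
184 Hz mod fs = 4 Hz.
4 Hz ≤ fs/2 = 30 Hz, appears at 4 Hz.
232 Hz mod fs = 52 Hz.
52 Hz > fs/2 = 30 Hz, folds to fs − 52 Hz = 8 Hz.
244 Hz mod fs = 4 Hz.
4 Hz ≤ fs/2 = 30 Hz, appears at 4 Hz.
140 Hz mod fs = 20 Hz.
20 Hz ≤ fs/2 = 30 Hz, appears at 20 Hz.
132 Hz mod fs = 12 Hz.
12 Hz ≤ fs/2 = 30 Hz, appears at 12 Hz.
Distinct values: {4 Hz, 8 Hz, 12 Hz, 20 Hz} → 4.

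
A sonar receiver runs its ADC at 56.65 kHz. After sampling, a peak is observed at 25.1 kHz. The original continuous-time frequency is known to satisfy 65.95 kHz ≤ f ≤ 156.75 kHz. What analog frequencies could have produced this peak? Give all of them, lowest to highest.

Frequencies that alias to 25.1 kHz are k·fs ± 25.1 kHz for integer k ≥ 0.
k=0: 25.1 kHz.
k=1: 31.55 kHz, 81.75 kHz.
k=2: 88.2 kHz, 138.4 kHz.
k=3: 144.85 kHz, 195.05 kHz.
k=4: 201.5 kHz, 251.7 kHz.
Within [65.95 kHz, 156.75 kHz]: 81.75 kHz, 88.2 kHz, 138.4 kHz, 144.85 kHz.

81.75 kHz, 88.2 kHz, 138.4 kHz, 144.85 kHz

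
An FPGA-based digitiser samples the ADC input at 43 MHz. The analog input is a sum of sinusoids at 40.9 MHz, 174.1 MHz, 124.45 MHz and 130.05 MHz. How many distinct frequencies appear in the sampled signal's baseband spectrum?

3

fs/2 = 21.5 MHz.
40.9 MHz > fs/2 = 21.5 MHz, folds to fs − 40.9 MHz = 2.1 MHz.
174.1 MHz mod fs = 2.1 MHz.
2.1 MHz ≤ fs/2 = 21.5 MHz, appears at 2.1 MHz.
124.45 MHz mod fs = 38.45 MHz.
38.45 MHz > fs/2 = 21.5 MHz, folds to fs − 38.45 MHz = 4.55 MHz.
130.05 MHz mod fs = 1.05 MHz.
1.05 MHz ≤ fs/2 = 21.5 MHz, appears at 1.05 MHz.
Distinct values: {1.05 MHz, 2.1 MHz, 4.55 MHz} → 3.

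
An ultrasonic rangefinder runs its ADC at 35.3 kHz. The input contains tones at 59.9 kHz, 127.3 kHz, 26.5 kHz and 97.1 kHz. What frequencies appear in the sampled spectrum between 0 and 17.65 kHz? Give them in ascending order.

8.8 kHz, 10.7 kHz, 13.9 kHz

fs/2 = 17.65 kHz.
59.9 kHz mod fs = 24.6 kHz.
24.6 kHz > fs/2 = 17.65 kHz, folds to fs − 24.6 kHz = 10.7 kHz.
127.3 kHz mod fs = 21.4 kHz.
21.4 kHz > fs/2 = 17.65 kHz, folds to fs − 21.4 kHz = 13.9 kHz.
26.5 kHz > fs/2 = 17.65 kHz, folds to fs − 26.5 kHz = 8.8 kHz.
97.1 kHz mod fs = 26.5 kHz.
26.5 kHz > fs/2 = 17.65 kHz, folds to fs − 26.5 kHz = 8.8 kHz.
Distinct values: {8.8 kHz, 10.7 kHz, 13.9 kHz}.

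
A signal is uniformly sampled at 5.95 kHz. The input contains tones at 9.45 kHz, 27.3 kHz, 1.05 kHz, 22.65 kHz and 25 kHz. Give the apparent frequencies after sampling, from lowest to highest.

1.05 kHz, 1.15 kHz, 1.2 kHz, 2.45 kHz

fs/2 = 2.975 kHz.
9.45 kHz mod fs = 3.5 kHz.
3.5 kHz > fs/2 = 2.975 kHz, folds to fs − 3.5 kHz = 2.45 kHz.
27.3 kHz mod fs = 3.5 kHz.
3.5 kHz > fs/2 = 2.975 kHz, folds to fs − 3.5 kHz = 2.45 kHz.
1.05 kHz ≤ fs/2 = 2.975 kHz, passes unchanged.
22.65 kHz mod fs = 4.8 kHz.
4.8 kHz > fs/2 = 2.975 kHz, folds to fs − 4.8 kHz = 1.15 kHz.
25 kHz mod fs = 1.2 kHz.
1.2 kHz ≤ fs/2 = 2.975 kHz, appears at 1.2 kHz.
Distinct values: {1.05 kHz, 1.15 kHz, 1.2 kHz, 2.45 kHz}.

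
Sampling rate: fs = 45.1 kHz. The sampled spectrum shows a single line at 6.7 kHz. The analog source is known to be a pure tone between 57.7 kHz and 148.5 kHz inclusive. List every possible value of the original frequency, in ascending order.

83.5 kHz, 96.9 kHz, 128.6 kHz, 142 kHz

Frequencies that alias to 6.7 kHz are k·fs ± 6.7 kHz for integer k ≥ 0.
k=0: 6.7 kHz.
k=1: 38.4 kHz, 51.8 kHz.
k=2: 83.5 kHz, 96.9 kHz.
k=3: 128.6 kHz, 142 kHz.
k=4: 173.7 kHz, 187.1 kHz.
Within [57.7 kHz, 148.5 kHz]: 83.5 kHz, 96.9 kHz, 128.6 kHz, 142 kHz.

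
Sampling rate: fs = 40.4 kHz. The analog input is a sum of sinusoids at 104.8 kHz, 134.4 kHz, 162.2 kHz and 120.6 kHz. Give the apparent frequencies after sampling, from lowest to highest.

fs/2 = 20.2 kHz.
104.8 kHz mod fs = 24 kHz.
24 kHz > fs/2 = 20.2 kHz, folds to fs − 24 kHz = 16.4 kHz.
134.4 kHz mod fs = 13.2 kHz.
13.2 kHz ≤ fs/2 = 20.2 kHz, appears at 13.2 kHz.
162.2 kHz mod fs = 0.6 kHz.
0.6 kHz ≤ fs/2 = 20.2 kHz, appears at 0.6 kHz.
120.6 kHz mod fs = 39.8 kHz.
39.8 kHz > fs/2 = 20.2 kHz, folds to fs − 39.8 kHz = 0.6 kHz.
Distinct values: {0.6 kHz, 13.2 kHz, 16.4 kHz}.

0.6 kHz, 13.2 kHz, 16.4 kHz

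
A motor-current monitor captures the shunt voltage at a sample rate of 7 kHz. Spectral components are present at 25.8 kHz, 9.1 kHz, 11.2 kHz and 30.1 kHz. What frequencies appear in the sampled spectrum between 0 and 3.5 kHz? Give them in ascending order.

2.1 kHz, 2.2 kHz, 2.8 kHz

fs/2 = 3.5 kHz.
25.8 kHz mod fs = 4.8 kHz.
4.8 kHz > fs/2 = 3.5 kHz, folds to fs − 4.8 kHz = 2.2 kHz.
9.1 kHz mod fs = 2.1 kHz.
2.1 kHz ≤ fs/2 = 3.5 kHz, appears at 2.1 kHz.
11.2 kHz mod fs = 4.2 kHz.
4.2 kHz > fs/2 = 3.5 kHz, folds to fs − 4.2 kHz = 2.8 kHz.
30.1 kHz mod fs = 2.1 kHz.
2.1 kHz ≤ fs/2 = 3.5 kHz, appears at 2.1 kHz.
Distinct values: {2.1 kHz, 2.2 kHz, 2.8 kHz}.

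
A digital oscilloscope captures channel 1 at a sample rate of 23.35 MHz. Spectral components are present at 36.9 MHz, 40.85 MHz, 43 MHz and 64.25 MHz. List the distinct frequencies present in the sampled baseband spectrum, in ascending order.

3.7 MHz, 5.8 MHz, 5.85 MHz, 9.8 MHz

fs/2 = 11.675 MHz.
36.9 MHz mod fs = 13.55 MHz.
13.55 MHz > fs/2 = 11.675 MHz, folds to fs − 13.55 MHz = 9.8 MHz.
40.85 MHz mod fs = 17.5 MHz.
17.5 MHz > fs/2 = 11.675 MHz, folds to fs − 17.5 MHz = 5.85 MHz.
43 MHz mod fs = 19.65 MHz.
19.65 MHz > fs/2 = 11.675 MHz, folds to fs − 19.65 MHz = 3.7 MHz.
64.25 MHz mod fs = 17.55 MHz.
17.55 MHz > fs/2 = 11.675 MHz, folds to fs − 17.55 MHz = 5.8 MHz.
Distinct values: {3.7 MHz, 5.8 MHz, 5.85 MHz, 9.8 MHz}.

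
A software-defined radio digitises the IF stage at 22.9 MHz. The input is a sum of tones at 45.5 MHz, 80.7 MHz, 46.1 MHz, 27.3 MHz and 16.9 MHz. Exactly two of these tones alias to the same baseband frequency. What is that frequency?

0.3 MHz

fs/2 = 11.45 MHz.
45.5 MHz mod fs = 22.6 MHz.
22.6 MHz > fs/2 = 11.45 MHz, folds to fs − 22.6 MHz = 0.3 MHz.
80.7 MHz mod fs = 12 MHz.
12 MHz > fs/2 = 11.45 MHz, folds to fs − 12 MHz = 10.9 MHz.
46.1 MHz mod fs = 0.3 MHz.
0.3 MHz ≤ fs/2 = 11.45 MHz, appears at 0.3 MHz.
27.3 MHz mod fs = 4.4 MHz.
4.4 MHz ≤ fs/2 = 11.45 MHz, appears at 4.4 MHz.
16.9 MHz > fs/2 = 11.45 MHz, folds to fs − 16.9 MHz = 6 MHz.
45.5 MHz and 46.1 MHz both map to 0.3 MHz.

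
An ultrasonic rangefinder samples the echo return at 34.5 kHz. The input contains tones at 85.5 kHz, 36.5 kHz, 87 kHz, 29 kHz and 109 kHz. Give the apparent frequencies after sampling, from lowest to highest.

2 kHz, 5.5 kHz, 16.5 kHz

fs/2 = 17.25 kHz.
85.5 kHz mod fs = 16.5 kHz.
16.5 kHz ≤ fs/2 = 17.25 kHz, appears at 16.5 kHz.
36.5 kHz mod fs = 2 kHz.
2 kHz ≤ fs/2 = 17.25 kHz, appears at 2 kHz.
87 kHz mod fs = 18 kHz.
18 kHz > fs/2 = 17.25 kHz, folds to fs − 18 kHz = 16.5 kHz.
29 kHz > fs/2 = 17.25 kHz, folds to fs − 29 kHz = 5.5 kHz.
109 kHz mod fs = 5.5 kHz.
5.5 kHz ≤ fs/2 = 17.25 kHz, appears at 5.5 kHz.
Distinct values: {2 kHz, 5.5 kHz, 16.5 kHz}.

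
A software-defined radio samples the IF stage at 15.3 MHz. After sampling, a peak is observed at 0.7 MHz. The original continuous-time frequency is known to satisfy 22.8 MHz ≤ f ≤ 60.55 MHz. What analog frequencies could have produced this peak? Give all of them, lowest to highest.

Frequencies that alias to 0.7 MHz are k·fs ± 0.7 MHz for integer k ≥ 0.
k=0: 0.7 MHz.
k=1: 14.6 MHz, 16 MHz.
k=2: 29.9 MHz, 31.3 MHz.
k=3: 45.2 MHz, 46.6 MHz.
k=4: 60.5 MHz, 61.9 MHz.
k=5: 75.8 MHz, 77.2 MHz.
Within [22.8 MHz, 60.55 MHz]: 29.9 MHz, 31.3 MHz, 45.2 MHz, 46.6 MHz, 60.5 MHz.

29.9 MHz, 31.3 MHz, 45.2 MHz, 46.6 MHz, 60.5 MHz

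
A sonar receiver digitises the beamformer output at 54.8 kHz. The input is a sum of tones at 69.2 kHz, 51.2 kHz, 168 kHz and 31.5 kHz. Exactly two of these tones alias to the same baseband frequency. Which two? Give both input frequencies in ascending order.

fs/2 = 27.4 kHz.
69.2 kHz mod fs = 14.4 kHz.
14.4 kHz ≤ fs/2 = 27.4 kHz, appears at 14.4 kHz.
51.2 kHz > fs/2 = 27.4 kHz, folds to fs − 51.2 kHz = 3.6 kHz.
168 kHz mod fs = 3.6 kHz.
3.6 kHz ≤ fs/2 = 27.4 kHz, appears at 3.6 kHz.
31.5 kHz > fs/2 = 27.4 kHz, folds to fs − 31.5 kHz = 23.3 kHz.
51.2 kHz and 168 kHz both map to 3.6 kHz.

51.2 kHz, 168 kHz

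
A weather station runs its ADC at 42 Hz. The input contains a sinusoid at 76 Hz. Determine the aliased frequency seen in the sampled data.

76 Hz mod fs = 34 Hz.
34 Hz > fs/2 = 21 Hz, folds to fs − 34 Hz = 8 Hz.

8 Hz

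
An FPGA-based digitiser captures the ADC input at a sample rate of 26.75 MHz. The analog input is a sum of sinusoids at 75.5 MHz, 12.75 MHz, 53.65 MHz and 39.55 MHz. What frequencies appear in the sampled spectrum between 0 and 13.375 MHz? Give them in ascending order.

fs/2 = 13.375 MHz.
75.5 MHz mod fs = 22 MHz.
22 MHz > fs/2 = 13.375 MHz, folds to fs − 22 MHz = 4.75 MHz.
12.75 MHz ≤ fs/2 = 13.375 MHz, passes unchanged.
53.65 MHz mod fs = 0.15 MHz.
0.15 MHz ≤ fs/2 = 13.375 MHz, appears at 0.15 MHz.
39.55 MHz mod fs = 12.8 MHz.
12.8 MHz ≤ fs/2 = 13.375 MHz, appears at 12.8 MHz.
Distinct values: {0.15 MHz, 4.75 MHz, 12.75 MHz, 12.8 MHz}.

0.15 MHz, 4.75 MHz, 12.75 MHz, 12.8 MHz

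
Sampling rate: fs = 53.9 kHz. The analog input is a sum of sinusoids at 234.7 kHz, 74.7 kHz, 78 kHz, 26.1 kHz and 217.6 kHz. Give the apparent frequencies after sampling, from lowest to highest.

fs/2 = 26.95 kHz.
234.7 kHz mod fs = 19.1 kHz.
19.1 kHz ≤ fs/2 = 26.95 kHz, appears at 19.1 kHz.
74.7 kHz mod fs = 20.8 kHz.
20.8 kHz ≤ fs/2 = 26.95 kHz, appears at 20.8 kHz.
78 kHz mod fs = 24.1 kHz.
24.1 kHz ≤ fs/2 = 26.95 kHz, appears at 24.1 kHz.
26.1 kHz ≤ fs/2 = 26.95 kHz, passes unchanged.
217.6 kHz mod fs = 2 kHz.
2 kHz ≤ fs/2 = 26.95 kHz, appears at 2 kHz.
Distinct values: {2 kHz, 19.1 kHz, 20.8 kHz, 24.1 kHz, 26.1 kHz}.

2 kHz, 19.1 kHz, 20.8 kHz, 24.1 kHz, 26.1 kHz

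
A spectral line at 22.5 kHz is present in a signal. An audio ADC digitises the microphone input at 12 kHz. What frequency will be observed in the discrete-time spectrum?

22.5 kHz mod fs = 10.5 kHz.
10.5 kHz > fs/2 = 6 kHz, folds to fs − 10.5 kHz = 1.5 kHz.

1.5 kHz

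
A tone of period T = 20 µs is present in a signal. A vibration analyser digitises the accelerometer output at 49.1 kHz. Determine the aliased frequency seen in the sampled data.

0.9 kHz

T = 20 µs → f = 1/T = 50 kHz.
50 kHz mod fs = 0.9 kHz.
0.9 kHz ≤ fs/2 = 24.55 kHz, appears at 0.9 kHz.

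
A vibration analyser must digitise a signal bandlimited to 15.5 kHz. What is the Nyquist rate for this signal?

31 kHz

Nyquist rate = 2 × 15.5 kHz = 31 kHz.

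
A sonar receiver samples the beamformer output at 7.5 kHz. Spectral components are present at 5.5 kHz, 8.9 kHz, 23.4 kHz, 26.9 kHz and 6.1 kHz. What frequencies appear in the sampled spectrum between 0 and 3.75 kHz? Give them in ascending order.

fs/2 = 3.75 kHz.
5.5 kHz > fs/2 = 3.75 kHz, folds to fs − 5.5 kHz = 2 kHz.
8.9 kHz mod fs = 1.4 kHz.
1.4 kHz ≤ fs/2 = 3.75 kHz, appears at 1.4 kHz.
23.4 kHz mod fs = 0.9 kHz.
0.9 kHz ≤ fs/2 = 3.75 kHz, appears at 0.9 kHz.
26.9 kHz mod fs = 4.4 kHz.
4.4 kHz > fs/2 = 3.75 kHz, folds to fs − 4.4 kHz = 3.1 kHz.
6.1 kHz > fs/2 = 3.75 kHz, folds to fs − 6.1 kHz = 1.4 kHz.
Distinct values: {0.9 kHz, 1.4 kHz, 2 kHz, 3.1 kHz}.

0.9 kHz, 1.4 kHz, 2 kHz, 3.1 kHz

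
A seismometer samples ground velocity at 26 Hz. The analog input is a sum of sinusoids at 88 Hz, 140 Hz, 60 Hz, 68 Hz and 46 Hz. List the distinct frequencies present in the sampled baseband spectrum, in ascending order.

6 Hz, 8 Hz, 10 Hz

fs/2 = 13 Hz.
88 Hz mod fs = 10 Hz.
10 Hz ≤ fs/2 = 13 Hz, appears at 10 Hz.
140 Hz mod fs = 10 Hz.
10 Hz ≤ fs/2 = 13 Hz, appears at 10 Hz.
60 Hz mod fs = 8 Hz.
8 Hz ≤ fs/2 = 13 Hz, appears at 8 Hz.
68 Hz mod fs = 16 Hz.
16 Hz > fs/2 = 13 Hz, folds to fs − 16 Hz = 10 Hz.
46 Hz mod fs = 20 Hz.
20 Hz > fs/2 = 13 Hz, folds to fs − 20 Hz = 6 Hz.
Distinct values: {6 Hz, 8 Hz, 10 Hz}.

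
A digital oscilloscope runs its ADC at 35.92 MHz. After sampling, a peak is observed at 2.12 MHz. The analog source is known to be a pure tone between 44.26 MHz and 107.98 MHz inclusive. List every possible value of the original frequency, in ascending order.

69.72 MHz, 73.96 MHz, 105.64 MHz

Frequencies that alias to 2.12 MHz are k·fs ± 2.12 MHz for integer k ≥ 0.
k=0: 2.12 MHz.
k=1: 33.8 MHz, 38.04 MHz.
k=2: 69.72 MHz, 73.96 MHz.
k=3: 105.64 MHz, 109.88 MHz.
k=4: 141.56 MHz, 145.8 MHz.
Within [44.26 MHz, 107.98 MHz]: 69.72 MHz, 73.96 MHz, 105.64 MHz.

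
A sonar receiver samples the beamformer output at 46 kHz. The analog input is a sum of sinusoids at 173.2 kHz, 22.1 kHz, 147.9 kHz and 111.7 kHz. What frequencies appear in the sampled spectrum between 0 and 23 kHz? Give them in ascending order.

fs/2 = 23 kHz.
173.2 kHz mod fs = 35.2 kHz.
35.2 kHz > fs/2 = 23 kHz, folds to fs − 35.2 kHz = 10.8 kHz.
22.1 kHz ≤ fs/2 = 23 kHz, passes unchanged.
147.9 kHz mod fs = 9.9 kHz.
9.9 kHz ≤ fs/2 = 23 kHz, appears at 9.9 kHz.
111.7 kHz mod fs = 19.7 kHz.
19.7 kHz ≤ fs/2 = 23 kHz, appears at 19.7 kHz.
Distinct values: {9.9 kHz, 10.8 kHz, 19.7 kHz, 22.1 kHz}.

9.9 kHz, 10.8 kHz, 19.7 kHz, 22.1 kHz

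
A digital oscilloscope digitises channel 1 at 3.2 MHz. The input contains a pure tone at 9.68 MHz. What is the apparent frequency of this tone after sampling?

9.68 MHz mod fs = 0.08 MHz.
0.08 MHz ≤ fs/2 = 1.6 MHz, appears at 0.08 MHz.

0.08 MHz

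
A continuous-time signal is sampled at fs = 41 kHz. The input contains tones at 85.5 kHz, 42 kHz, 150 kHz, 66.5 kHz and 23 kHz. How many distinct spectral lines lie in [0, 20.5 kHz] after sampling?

5

fs/2 = 20.5 kHz.
85.5 kHz mod fs = 3.5 kHz.
3.5 kHz ≤ fs/2 = 20.5 kHz, appears at 3.5 kHz.
42 kHz mod fs = 1 kHz.
1 kHz ≤ fs/2 = 20.5 kHz, appears at 1 kHz.
150 kHz mod fs = 27 kHz.
27 kHz > fs/2 = 20.5 kHz, folds to fs − 27 kHz = 14 kHz.
66.5 kHz mod fs = 25.5 kHz.
25.5 kHz > fs/2 = 20.5 kHz, folds to fs − 25.5 kHz = 15.5 kHz.
23 kHz > fs/2 = 20.5 kHz, folds to fs − 23 kHz = 18 kHz.
Distinct values: {1 kHz, 3.5 kHz, 14 kHz, 15.5 kHz, 18 kHz} → 5.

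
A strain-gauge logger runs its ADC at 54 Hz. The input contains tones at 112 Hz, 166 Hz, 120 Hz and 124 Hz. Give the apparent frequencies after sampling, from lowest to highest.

4 Hz, 12 Hz, 16 Hz

fs/2 = 27 Hz.
112 Hz mod fs = 4 Hz.
4 Hz ≤ fs/2 = 27 Hz, appears at 4 Hz.
166 Hz mod fs = 4 Hz.
4 Hz ≤ fs/2 = 27 Hz, appears at 4 Hz.
120 Hz mod fs = 12 Hz.
12 Hz ≤ fs/2 = 27 Hz, appears at 12 Hz.
124 Hz mod fs = 16 Hz.
16 Hz ≤ fs/2 = 27 Hz, appears at 16 Hz.
Distinct values: {4 Hz, 12 Hz, 16 Hz}.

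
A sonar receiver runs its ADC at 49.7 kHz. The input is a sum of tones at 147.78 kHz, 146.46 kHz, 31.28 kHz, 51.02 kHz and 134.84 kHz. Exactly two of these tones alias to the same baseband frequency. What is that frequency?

fs/2 = 24.85 kHz.
147.78 kHz mod fs = 48.38 kHz.
48.38 kHz > fs/2 = 24.85 kHz, folds to fs − 48.38 kHz = 1.32 kHz.
146.46 kHz mod fs = 47.06 kHz.
47.06 kHz > fs/2 = 24.85 kHz, folds to fs − 47.06 kHz = 2.64 kHz.
31.28 kHz > fs/2 = 24.85 kHz, folds to fs − 31.28 kHz = 18.42 kHz.
51.02 kHz mod fs = 1.32 kHz.
1.32 kHz ≤ fs/2 = 24.85 kHz, appears at 1.32 kHz.
134.84 kHz mod fs = 35.44 kHz.
35.44 kHz > fs/2 = 24.85 kHz, folds to fs − 35.44 kHz = 14.26 kHz.
51.02 kHz and 147.78 kHz both map to 1.32 kHz.

1.32 kHz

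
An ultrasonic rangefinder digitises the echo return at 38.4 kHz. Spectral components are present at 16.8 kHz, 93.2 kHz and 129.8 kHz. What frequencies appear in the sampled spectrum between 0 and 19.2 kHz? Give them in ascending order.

fs/2 = 19.2 kHz.
16.8 kHz ≤ fs/2 = 19.2 kHz, passes unchanged.
93.2 kHz mod fs = 16.4 kHz.
16.4 kHz ≤ fs/2 = 19.2 kHz, appears at 16.4 kHz.
129.8 kHz mod fs = 14.6 kHz.
14.6 kHz ≤ fs/2 = 19.2 kHz, appears at 14.6 kHz.
Distinct values: {14.6 kHz, 16.4 kHz, 16.8 kHz}.

14.6 kHz, 16.4 kHz, 16.8 kHz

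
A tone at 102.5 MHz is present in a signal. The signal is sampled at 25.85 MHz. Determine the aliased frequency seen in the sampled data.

0.9 MHz

102.5 MHz mod fs = 24.95 MHz.
24.95 MHz > fs/2 = 12.925 MHz, folds to fs − 24.95 MHz = 0.9 MHz.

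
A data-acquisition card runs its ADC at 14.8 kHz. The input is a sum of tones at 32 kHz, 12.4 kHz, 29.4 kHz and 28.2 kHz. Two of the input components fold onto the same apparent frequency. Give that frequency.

fs/2 = 7.4 kHz.
32 kHz mod fs = 2.4 kHz.
2.4 kHz ≤ fs/2 = 7.4 kHz, appears at 2.4 kHz.
12.4 kHz > fs/2 = 7.4 kHz, folds to fs − 12.4 kHz = 2.4 kHz.
29.4 kHz mod fs = 14.6 kHz.
14.6 kHz > fs/2 = 7.4 kHz, folds to fs − 14.6 kHz = 0.2 kHz.
28.2 kHz mod fs = 13.4 kHz.
13.4 kHz > fs/2 = 7.4 kHz, folds to fs − 13.4 kHz = 1.4 kHz.
12.4 kHz and 32 kHz both map to 2.4 kHz.

2.4 kHz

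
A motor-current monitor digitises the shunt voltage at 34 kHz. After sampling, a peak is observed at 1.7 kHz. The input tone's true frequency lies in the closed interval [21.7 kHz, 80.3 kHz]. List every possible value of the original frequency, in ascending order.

32.3 kHz, 35.7 kHz, 66.3 kHz, 69.7 kHz

Frequencies that alias to 1.7 kHz are k·fs ± 1.7 kHz for integer k ≥ 0.
k=0: 1.7 kHz.
k=1: 32.3 kHz, 35.7 kHz.
k=2: 66.3 kHz, 69.7 kHz.
k=3: 100.3 kHz, 103.7 kHz.
Within [21.7 kHz, 80.3 kHz]: 32.3 kHz, 35.7 kHz, 66.3 kHz, 69.7 kHz.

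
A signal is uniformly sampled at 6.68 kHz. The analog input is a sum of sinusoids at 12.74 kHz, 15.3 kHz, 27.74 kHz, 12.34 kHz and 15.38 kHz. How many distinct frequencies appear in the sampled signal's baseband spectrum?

fs/2 = 3.34 kHz.
12.74 kHz mod fs = 6.06 kHz.
6.06 kHz > fs/2 = 3.34 kHz, folds to fs − 6.06 kHz = 0.62 kHz.
15.3 kHz mod fs = 1.94 kHz.
1.94 kHz ≤ fs/2 = 3.34 kHz, appears at 1.94 kHz.
27.74 kHz mod fs = 1.02 kHz.
1.02 kHz ≤ fs/2 = 3.34 kHz, appears at 1.02 kHz.
12.34 kHz mod fs = 5.66 kHz.
5.66 kHz > fs/2 = 3.34 kHz, folds to fs − 5.66 kHz = 1.02 kHz.
15.38 kHz mod fs = 2.02 kHz.
2.02 kHz ≤ fs/2 = 3.34 kHz, appears at 2.02 kHz.
Distinct values: {0.62 kHz, 1.02 kHz, 1.94 kHz, 2.02 kHz} → 4.

4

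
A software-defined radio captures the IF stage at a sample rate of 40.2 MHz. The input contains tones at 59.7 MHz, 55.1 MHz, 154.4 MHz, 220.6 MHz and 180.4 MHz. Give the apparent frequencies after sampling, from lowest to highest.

fs/2 = 20.1 MHz.
59.7 MHz mod fs = 19.5 MHz.
19.5 MHz ≤ fs/2 = 20.1 MHz, appears at 19.5 MHz.
55.1 MHz mod fs = 14.9 MHz.
14.9 MHz ≤ fs/2 = 20.1 MHz, appears at 14.9 MHz.
154.4 MHz mod fs = 33.8 MHz.
33.8 MHz > fs/2 = 20.1 MHz, folds to fs − 33.8 MHz = 6.4 MHz.
220.6 MHz mod fs = 19.6 MHz.
19.6 MHz ≤ fs/2 = 20.1 MHz, appears at 19.6 MHz.
180.4 MHz mod fs = 19.6 MHz.
19.6 MHz ≤ fs/2 = 20.1 MHz, appears at 19.6 MHz.
Distinct values: {6.4 MHz, 14.9 MHz, 19.5 MHz, 19.6 MHz}.

6.4 MHz, 14.9 MHz, 19.5 MHz, 19.6 MHz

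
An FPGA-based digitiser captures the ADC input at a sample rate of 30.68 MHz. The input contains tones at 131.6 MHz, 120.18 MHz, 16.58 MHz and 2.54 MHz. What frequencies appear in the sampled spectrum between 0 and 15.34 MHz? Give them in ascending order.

2.54 MHz, 8.88 MHz, 14.1 MHz

fs/2 = 15.34 MHz.
131.6 MHz mod fs = 8.88 MHz.
8.88 MHz ≤ fs/2 = 15.34 MHz, appears at 8.88 MHz.
120.18 MHz mod fs = 28.14 MHz.
28.14 MHz > fs/2 = 15.34 MHz, folds to fs − 28.14 MHz = 2.54 MHz.
16.58 MHz > fs/2 = 15.34 MHz, folds to fs − 16.58 MHz = 14.1 MHz.
2.54 MHz ≤ fs/2 = 15.34 MHz, passes unchanged.
Distinct values: {2.54 MHz, 8.88 MHz, 14.1 MHz}.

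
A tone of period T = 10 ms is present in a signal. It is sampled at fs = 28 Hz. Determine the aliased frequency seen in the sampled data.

12 Hz

T = 10 ms → f = 1/T = 100 Hz.
100 Hz mod fs = 16 Hz.
16 Hz > fs/2 = 14 Hz, folds to fs − 16 Hz = 12 Hz.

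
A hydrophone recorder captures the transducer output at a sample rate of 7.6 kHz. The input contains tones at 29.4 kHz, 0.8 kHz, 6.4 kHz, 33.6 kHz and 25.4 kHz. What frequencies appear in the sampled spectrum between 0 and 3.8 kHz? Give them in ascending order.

fs/2 = 3.8 kHz.
29.4 kHz mod fs = 6.6 kHz.
6.6 kHz > fs/2 = 3.8 kHz, folds to fs − 6.6 kHz = 1 kHz.
0.8 kHz ≤ fs/2 = 3.8 kHz, passes unchanged.
6.4 kHz > fs/2 = 3.8 kHz, folds to fs − 6.4 kHz = 1.2 kHz.
33.6 kHz mod fs = 3.2 kHz.
3.2 kHz ≤ fs/2 = 3.8 kHz, appears at 3.2 kHz.
25.4 kHz mod fs = 2.6 kHz.
2.6 kHz ≤ fs/2 = 3.8 kHz, appears at 2.6 kHz.
Distinct values: {0.8 kHz, 1 kHz, 1.2 kHz, 2.6 kHz, 3.2 kHz}.

0.8 kHz, 1 kHz, 1.2 kHz, 2.6 kHz, 3.2 kHz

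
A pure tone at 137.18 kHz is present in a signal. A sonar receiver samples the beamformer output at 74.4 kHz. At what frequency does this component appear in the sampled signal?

11.62 kHz

137.18 kHz mod fs = 62.78 kHz.
62.78 kHz > fs/2 = 37.2 kHz, folds to fs − 62.78 kHz = 11.62 kHz.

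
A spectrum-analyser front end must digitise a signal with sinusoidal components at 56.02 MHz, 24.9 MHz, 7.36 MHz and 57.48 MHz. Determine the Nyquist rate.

114.96 MHz

Highest-frequency component: 57.48 MHz.
Nyquist rate = 2 × 57.48 MHz = 114.96 MHz.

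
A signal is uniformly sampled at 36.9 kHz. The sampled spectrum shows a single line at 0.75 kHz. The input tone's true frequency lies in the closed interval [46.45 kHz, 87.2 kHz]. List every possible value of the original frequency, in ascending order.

73.05 kHz, 74.55 kHz

Frequencies that alias to 0.75 kHz are k·fs ± 0.75 kHz for integer k ≥ 0.
k=0: 0.75 kHz.
k=1: 36.15 kHz, 37.65 kHz.
k=2: 73.05 kHz, 74.55 kHz.
k=3: 109.95 kHz, 111.45 kHz.
Within [46.45 kHz, 87.2 kHz]: 73.05 kHz, 74.55 kHz.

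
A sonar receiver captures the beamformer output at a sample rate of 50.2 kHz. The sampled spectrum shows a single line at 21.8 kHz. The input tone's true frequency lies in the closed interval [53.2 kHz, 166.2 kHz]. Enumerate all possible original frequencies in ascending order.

Frequencies that alias to 21.8 kHz are k·fs ± 21.8 kHz for integer k ≥ 0.
k=0: 21.8 kHz.
k=1: 28.4 kHz, 72 kHz.
k=2: 78.6 kHz, 122.2 kHz.
k=3: 128.8 kHz, 172.4 kHz.
k=4: 179 kHz, 222.6 kHz.
Within [53.2 kHz, 166.2 kHz]: 72 kHz, 78.6 kHz, 122.2 kHz, 128.8 kHz.

72 kHz, 78.6 kHz, 122.2 kHz, 128.8 kHz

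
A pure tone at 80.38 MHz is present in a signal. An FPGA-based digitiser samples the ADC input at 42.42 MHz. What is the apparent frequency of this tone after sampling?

80.38 MHz mod fs = 37.96 MHz.
37.96 MHz > fs/2 = 21.21 MHz, folds to fs − 37.96 MHz = 4.46 MHz.

4.46 MHz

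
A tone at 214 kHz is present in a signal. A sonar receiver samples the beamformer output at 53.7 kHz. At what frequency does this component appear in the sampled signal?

214 kHz mod fs = 52.9 kHz.
52.9 kHz > fs/2 = 26.85 kHz, folds to fs − 52.9 kHz = 0.8 kHz.

0.8 kHz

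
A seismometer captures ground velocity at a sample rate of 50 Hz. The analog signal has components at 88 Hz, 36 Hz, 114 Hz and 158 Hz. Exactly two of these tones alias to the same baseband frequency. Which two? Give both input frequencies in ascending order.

36 Hz, 114 Hz

fs/2 = 25 Hz.
88 Hz mod fs = 38 Hz.
38 Hz > fs/2 = 25 Hz, folds to fs − 38 Hz = 12 Hz.
36 Hz > fs/2 = 25 Hz, folds to fs − 36 Hz = 14 Hz.
114 Hz mod fs = 14 Hz.
14 Hz ≤ fs/2 = 25 Hz, appears at 14 Hz.
158 Hz mod fs = 8 Hz.
8 Hz ≤ fs/2 = 25 Hz, appears at 8 Hz.
36 Hz and 114 Hz both map to 14 Hz.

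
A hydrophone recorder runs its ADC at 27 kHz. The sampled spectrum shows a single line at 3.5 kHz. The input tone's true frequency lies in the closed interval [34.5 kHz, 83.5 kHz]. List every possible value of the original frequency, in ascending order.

Frequencies that alias to 3.5 kHz are k·fs ± 3.5 kHz for integer k ≥ 0.
k=0: 3.5 kHz.
k=1: 23.5 kHz, 30.5 kHz.
k=2: 50.5 kHz, 57.5 kHz.
k=3: 77.5 kHz, 84.5 kHz.
k=4: 104.5 kHz, 111.5 kHz.
Within [34.5 kHz, 83.5 kHz]: 50.5 kHz, 57.5 kHz, 77.5 kHz.

50.5 kHz, 57.5 kHz, 77.5 kHz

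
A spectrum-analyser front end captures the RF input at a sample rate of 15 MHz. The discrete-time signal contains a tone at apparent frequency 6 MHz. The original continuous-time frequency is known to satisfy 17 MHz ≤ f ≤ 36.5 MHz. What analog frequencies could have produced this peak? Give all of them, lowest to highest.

21 MHz, 24 MHz, 36 MHz

Frequencies that alias to 6 MHz are k·fs ± 6 MHz for integer k ≥ 0.
k=0: 6 MHz.
k=1: 9 MHz, 21 MHz.
k=2: 24 MHz, 36 MHz.
k=3: 39 MHz, 51 MHz.
Within [17 MHz, 36.5 MHz]: 21 MHz, 24 MHz, 36 MHz.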